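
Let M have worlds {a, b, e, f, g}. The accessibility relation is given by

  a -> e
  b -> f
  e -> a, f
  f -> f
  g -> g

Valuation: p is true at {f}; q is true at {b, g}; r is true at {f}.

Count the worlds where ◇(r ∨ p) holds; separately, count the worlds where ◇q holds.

3 and 1

For ◇(r ∨ p):
a: successors {e}; r ∨ p there: e:F. ✗
b: successors {f}; r ∨ p there: f:T. ✓
e: successors {a, f}; r ∨ p there: a:F, f:T. ✓
f: successors {f}; r ∨ p there: f:T. ✓
g: successors {g}; r ∨ p there: g:F. ✗
— 3 worlds.
For ◇q:
a: successors {e}; q there: e:F. ✗
b: successors {f}; q there: f:F. ✗
e: successors {a, f}; q there: a:F, f:F. ✗
f: successors {f}; q there: f:F. ✗
g: successors {g}; q there: g:T. ✓
— 1 world.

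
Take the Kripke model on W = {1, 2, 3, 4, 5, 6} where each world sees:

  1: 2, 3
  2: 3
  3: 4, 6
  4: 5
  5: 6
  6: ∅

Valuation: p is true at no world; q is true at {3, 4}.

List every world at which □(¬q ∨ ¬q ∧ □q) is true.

1: successors {2, 3}; ¬q ∨ ¬q ∧ □q there: 2:T, 3:F. ✗
2: successors {3}; ¬q ∨ ¬q ∧ □q there: 3:F. ✗
3: successors {4, 6}; ¬q ∨ ¬q ∧ □q there: 4:F, 6:T. ✗
4: successors {5}; ¬q ∨ ¬q ∧ □q there: 5:T. ✓
5: successors {6}; ¬q ∨ ¬q ∧ □q there: 6:T. ✓
6: no successors, so □(¬q ∨ ¬q ∧ □q) holds vacuously. ✓

{4, 5, 6}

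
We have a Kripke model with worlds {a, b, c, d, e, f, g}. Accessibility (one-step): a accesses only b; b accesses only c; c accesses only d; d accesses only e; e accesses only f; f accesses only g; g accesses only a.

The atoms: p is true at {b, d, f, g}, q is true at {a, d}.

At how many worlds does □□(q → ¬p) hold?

a: successors {b}; □(q → ¬p) there: b:T. ✓
b: successors {c}; □(q → ¬p) there: c:F. ✗
c: successors {d}; □(q → ¬p) there: d:T. ✓
d: successors {e}; □(q → ¬p) there: e:T. ✓
e: successors {f}; □(q → ¬p) there: f:T. ✓
f: successors {g}; □(q → ¬p) there: g:T. ✓
g: successors {a}; □(q → ¬p) there: a:T. ✓
Satisfying worlds: {a, c, d, e, f, g}.

6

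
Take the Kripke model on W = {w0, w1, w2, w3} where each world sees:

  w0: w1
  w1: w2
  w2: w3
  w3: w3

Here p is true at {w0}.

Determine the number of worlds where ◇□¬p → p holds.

1

w0: ◇□¬p is T, p is T. ✓
w1: ◇□¬p is T, p is F. ✗
w2: ◇□¬p is T, p is F. ✗
w3: ◇□¬p is T, p is F. ✗
Satisfying worlds: {w0}.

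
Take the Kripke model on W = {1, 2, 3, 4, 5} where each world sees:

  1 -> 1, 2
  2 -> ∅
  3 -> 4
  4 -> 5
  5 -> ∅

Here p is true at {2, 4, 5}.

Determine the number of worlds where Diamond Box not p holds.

1: successors {1, 2}; Box not p there: 1:F, 2:T. ✓
2: no successors, so Diamond Box not p fails. ✗
3: successors {4}; Box not p there: 4:F. ✗
4: successors {5}; Box not p there: 5:T. ✓
5: no successors, so Diamond Box not p fails. ✗
Satisfying worlds: {1, 4}.

2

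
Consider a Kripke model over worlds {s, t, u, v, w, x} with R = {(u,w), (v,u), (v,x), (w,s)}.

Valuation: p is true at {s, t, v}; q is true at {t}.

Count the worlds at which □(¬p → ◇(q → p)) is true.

5

s: no successors, so □(¬p → ◇(q → p)) holds vacuously. ✓
t: no successors, so □(¬p → ◇(q → p)) holds vacuously. ✓
u: successors {w}; ¬p → ◇(q → p) there: w:T. ✓
v: successors {u, x}; ¬p → ◇(q → p) there: u:T, x:F. ✗
w: successors {s}; ¬p → ◇(q → p) there: s:T. ✓
x: no successors, so □(¬p → ◇(q → p)) holds vacuously. ✓
Satisfying worlds: {s, t, u, w, x}.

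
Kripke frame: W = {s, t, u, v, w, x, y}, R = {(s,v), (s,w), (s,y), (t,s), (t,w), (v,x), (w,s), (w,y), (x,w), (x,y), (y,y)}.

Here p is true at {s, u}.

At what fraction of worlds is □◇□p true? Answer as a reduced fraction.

s: successors {v, w, y}; ◇□p there: v:F, w:F, y:F. ✗
t: successors {s, w}; ◇□p there: s:F, w:F. ✗
u: no successors, so □◇□p holds vacuously. ✓
v: successors {x}; ◇□p there: x:F. ✗
w: successors {s, y}; ◇□p there: s:F, y:F. ✗
x: successors {w, y}; ◇□p there: w:F, y:F. ✗
y: successors {y}; ◇□p there: y:F. ✗
That's 1 of 7 worlds, so 1/7.

1/7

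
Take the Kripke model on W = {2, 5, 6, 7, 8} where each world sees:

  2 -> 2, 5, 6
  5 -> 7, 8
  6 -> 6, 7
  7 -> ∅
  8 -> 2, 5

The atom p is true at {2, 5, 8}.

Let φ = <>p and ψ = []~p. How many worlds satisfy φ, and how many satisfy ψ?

3 and 2

For <>p:
2: successors {2, 5, 6}; p there: 2:T, 5:T, 6:F. ✓
5: successors {7, 8}; p there: 7:F, 8:T. ✓
6: successors {6, 7}; p there: 6:F, 7:F. ✗
7: no successors, so <>p fails. ✗
8: successors {2, 5}; p there: 2:T, 5:T. ✓
— 3 worlds.
For []~p:
2: successors {2, 5, 6}; ~p there: 2:F, 5:F, 6:T. ✗
5: successors {7, 8}; ~p there: 7:T, 8:F. ✗
6: successors {6, 7}; ~p there: 6:T, 7:T. ✓
7: no successors, so []~p holds vacuously. ✓
8: successors {2, 5}; ~p there: 2:F, 5:F. ✗
— 2 worlds.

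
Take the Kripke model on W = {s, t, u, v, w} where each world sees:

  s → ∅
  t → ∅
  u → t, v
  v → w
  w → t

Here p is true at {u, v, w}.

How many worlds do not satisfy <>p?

3

s: no successors, so <>p fails. ✗
t: no successors, so <>p fails. ✗
u: successors {t, v}; p there: t:F, v:T. ✓
v: successors {w}; p there: w:T. ✓
w: successors {t}; p there: t:F. ✗
Satisfying worlds: {u, v}.
So <>p fails at the other 3 worlds.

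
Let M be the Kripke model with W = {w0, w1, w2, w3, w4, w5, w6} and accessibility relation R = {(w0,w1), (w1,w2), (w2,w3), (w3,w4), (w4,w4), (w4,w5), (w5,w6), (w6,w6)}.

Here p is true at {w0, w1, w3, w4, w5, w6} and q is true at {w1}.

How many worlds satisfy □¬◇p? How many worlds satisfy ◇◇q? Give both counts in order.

For □¬◇p:
w0: successors {w1}; ¬◇p there: w1:T. ✓
w1: successors {w2}; ¬◇p there: w2:F. ✗
w2: successors {w3}; ¬◇p there: w3:F. ✗
w3: successors {w4}; ¬◇p there: w4:F. ✗
w4: successors {w4, w5}; ¬◇p there: w4:F, w5:F. ✗
w5: successors {w6}; ¬◇p there: w6:F. ✗
w6: successors {w6}; ¬◇p there: w6:F. ✗
— 1 world.
For ◇◇q:
w0: successors {w1}; ◇q there: w1:F. ✗
w1: successors {w2}; ◇q there: w2:F. ✗
w2: successors {w3}; ◇q there: w3:F. ✗
w3: successors {w4}; ◇q there: w4:F. ✗
w4: successors {w4, w5}; ◇q there: w4:F, w5:F. ✗
w5: successors {w6}; ◇q there: w6:F. ✗
w6: successors {w6}; ◇q there: w6:F. ✗
— 0 worlds.

1 and 0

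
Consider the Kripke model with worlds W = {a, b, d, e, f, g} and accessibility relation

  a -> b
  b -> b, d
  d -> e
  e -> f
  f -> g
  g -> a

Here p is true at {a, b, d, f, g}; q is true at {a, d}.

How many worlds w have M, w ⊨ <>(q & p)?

2

a: successors {b}; q & p there: b:F. ✗
b: successors {b, d}; q & p there: b:F, d:T. ✓
d: successors {e}; q & p there: e:F. ✗
e: successors {f}; q & p there: f:F. ✗
f: successors {g}; q & p there: g:F. ✗
g: successors {a}; q & p there: a:T. ✓
Satisfying worlds: {b, g}.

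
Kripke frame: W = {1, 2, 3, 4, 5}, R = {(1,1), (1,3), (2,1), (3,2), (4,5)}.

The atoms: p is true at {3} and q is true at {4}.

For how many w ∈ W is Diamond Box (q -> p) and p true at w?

1

1: Diamond Box (q -> p) is T, p is F. ✗
2: Diamond Box (q -> p) is T, p is F. ✗
3: Diamond Box (q -> p) is T, p is T. ✓
4: Diamond Box (q -> p) is T, p is F. ✗
5: Diamond Box (q -> p) is F, p is F. ✗
Satisfying worlds: {3}.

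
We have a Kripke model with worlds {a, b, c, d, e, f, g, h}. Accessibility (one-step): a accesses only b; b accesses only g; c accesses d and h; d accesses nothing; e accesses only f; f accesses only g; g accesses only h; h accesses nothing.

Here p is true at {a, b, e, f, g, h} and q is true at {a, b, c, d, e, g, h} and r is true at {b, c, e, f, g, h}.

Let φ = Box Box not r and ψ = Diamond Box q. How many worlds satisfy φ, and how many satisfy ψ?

For Box Box not r:
a: successors {b}; Box not r there: b:F. ✗
b: successors {g}; Box not r there: g:F. ✗
c: successors {d, h}; Box not r there: d:T, h:T. ✓
d: no successors, so Box Box not r holds vacuously. ✓
e: successors {f}; Box not r there: f:F. ✗
f: successors {g}; Box not r there: g:F. ✗
g: successors {h}; Box not r there: h:T. ✓
h: no successors, so Box Box not r holds vacuously. ✓
— 4 worlds.
For Diamond Box q:
a: successors {b}; Box q there: b:T. ✓
b: successors {g}; Box q there: g:T. ✓
c: successors {d, h}; Box q there: d:T, h:T. ✓
d: no successors, so Diamond Box q fails. ✗
e: successors {f}; Box q there: f:T. ✓
f: successors {g}; Box q there: g:T. ✓
g: successors {h}; Box q there: h:T. ✓
h: no successors, so Diamond Box q fails. ✗
— 6 worlds.

4 and 6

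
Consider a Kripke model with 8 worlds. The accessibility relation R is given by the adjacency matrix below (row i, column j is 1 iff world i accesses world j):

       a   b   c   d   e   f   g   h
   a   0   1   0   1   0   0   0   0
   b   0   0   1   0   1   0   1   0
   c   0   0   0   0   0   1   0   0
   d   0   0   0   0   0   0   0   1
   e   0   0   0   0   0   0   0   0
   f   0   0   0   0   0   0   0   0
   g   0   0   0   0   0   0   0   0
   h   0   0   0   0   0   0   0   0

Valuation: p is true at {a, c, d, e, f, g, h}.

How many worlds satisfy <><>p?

a: successors {b, d}; <>p there: b:T, d:T. ✓
b: successors {c, e, g}; <>p there: c:T, e:F, g:F. ✓
c: successors {f}; <>p there: f:F. ✗
d: successors {h}; <>p there: h:F. ✗
e: no successors, so <><>p fails. ✗
f: no successors, so <><>p fails. ✗
g: no successors, so <><>p fails. ✗
h: no successors, so <><>p fails. ✗
Satisfying worlds: {a, b}.

2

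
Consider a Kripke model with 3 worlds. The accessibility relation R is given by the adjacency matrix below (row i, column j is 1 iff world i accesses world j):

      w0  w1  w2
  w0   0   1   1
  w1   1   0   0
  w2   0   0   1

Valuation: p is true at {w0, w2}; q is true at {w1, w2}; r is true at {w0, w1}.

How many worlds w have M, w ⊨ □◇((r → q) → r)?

1

w0: successors {w1, w2}; ◇((r → q) → r) there: w1:T, w2:F. ✗
w1: successors {w0}; ◇((r → q) → r) there: w0:T. ✓
w2: successors {w2}; ◇((r → q) → r) there: w2:F. ✗
Satisfying worlds: {w1}.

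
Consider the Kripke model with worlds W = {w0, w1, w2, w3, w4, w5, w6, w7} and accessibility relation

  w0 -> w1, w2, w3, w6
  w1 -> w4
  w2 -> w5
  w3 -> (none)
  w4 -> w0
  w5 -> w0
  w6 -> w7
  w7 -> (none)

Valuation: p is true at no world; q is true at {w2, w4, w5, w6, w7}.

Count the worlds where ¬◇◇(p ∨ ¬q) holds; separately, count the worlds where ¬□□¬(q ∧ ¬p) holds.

4 and 3

For ¬◇◇(p ∨ ¬q):
w0: ◇◇(p ∨ ¬q) is F. ✓
w1: ◇◇(p ∨ ¬q) is T. ✗
w2: ◇◇(p ∨ ¬q) is T. ✗
w3: ◇◇(p ∨ ¬q) is F. ✓
w4: ◇◇(p ∨ ¬q) is T. ✗
w5: ◇◇(p ∨ ¬q) is T. ✗
w6: ◇◇(p ∨ ¬q) is F. ✓
w7: ◇◇(p ∨ ¬q) is F. ✓
— 4 worlds.
For ¬□□¬(q ∧ ¬p):
w0: □□¬(q ∧ ¬p) is F. ✓
w1: □□¬(q ∧ ¬p) is T. ✗
w2: □□¬(q ∧ ¬p) is T. ✗
w3: □□¬(q ∧ ¬p) is T. ✗
w4: □□¬(q ∧ ¬p) is F. ✓
w5: □□¬(q ∧ ¬p) is F. ✓
w6: □□¬(q ∧ ¬p) is T. ✗
w7: □□¬(q ∧ ¬p) is T. ✗
— 3 worlds.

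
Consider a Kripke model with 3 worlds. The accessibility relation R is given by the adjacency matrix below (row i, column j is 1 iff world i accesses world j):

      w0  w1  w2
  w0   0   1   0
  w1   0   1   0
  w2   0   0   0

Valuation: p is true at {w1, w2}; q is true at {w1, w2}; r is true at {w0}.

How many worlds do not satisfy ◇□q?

w0: successors {w1}; □q there: w1:T. ✓
w1: successors {w1}; □q there: w1:T. ✓
w2: no successors, so ◇□q fails. ✗
Satisfying worlds: {w0, w1}.
So ◇□q fails at the other 1 world.

1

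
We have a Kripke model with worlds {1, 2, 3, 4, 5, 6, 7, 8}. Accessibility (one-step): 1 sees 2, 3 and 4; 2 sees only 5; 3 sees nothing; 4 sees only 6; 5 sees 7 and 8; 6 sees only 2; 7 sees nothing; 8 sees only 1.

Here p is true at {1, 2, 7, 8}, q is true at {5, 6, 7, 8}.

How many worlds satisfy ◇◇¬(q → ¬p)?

1: successors {2, 3, 4}; ◇¬(q → ¬p) there: 2:F, 3:F, 4:F. ✗
2: successors {5}; ◇¬(q → ¬p) there: 5:T. ✓
3: no successors, so ◇◇¬(q → ¬p) fails. ✗
4: successors {6}; ◇¬(q → ¬p) there: 6:F. ✗
5: successors {7, 8}; ◇¬(q → ¬p) there: 7:F, 8:F. ✗
6: successors {2}; ◇¬(q → ¬p) there: 2:F. ✗
7: no successors, so ◇◇¬(q → ¬p) fails. ✗
8: successors {1}; ◇¬(q → ¬p) there: 1:F. ✗
Satisfying worlds: {2}.

1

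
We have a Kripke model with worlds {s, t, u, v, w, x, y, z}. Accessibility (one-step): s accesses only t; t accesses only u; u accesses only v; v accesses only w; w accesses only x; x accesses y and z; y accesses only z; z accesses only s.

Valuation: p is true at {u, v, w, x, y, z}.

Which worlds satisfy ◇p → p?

s: ◇p is F, p is F. ✓
t: ◇p is T, p is F. ✗
u: ◇p is T, p is T. ✓
v: ◇p is T, p is T. ✓
w: ◇p is T, p is T. ✓
x: ◇p is T, p is T. ✓
y: ◇p is T, p is T. ✓
z: ◇p is F, p is T. ✓

{s, u, v, w, x, y, z}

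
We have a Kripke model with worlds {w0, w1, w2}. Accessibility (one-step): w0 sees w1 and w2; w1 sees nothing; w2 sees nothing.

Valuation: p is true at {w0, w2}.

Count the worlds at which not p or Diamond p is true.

w0: not p is F, Diamond p is T. ✓
w1: not p is T, Diamond p is F. ✓
w2: not p is F, Diamond p is F. ✗
Satisfying worlds: {w0, w1}.

2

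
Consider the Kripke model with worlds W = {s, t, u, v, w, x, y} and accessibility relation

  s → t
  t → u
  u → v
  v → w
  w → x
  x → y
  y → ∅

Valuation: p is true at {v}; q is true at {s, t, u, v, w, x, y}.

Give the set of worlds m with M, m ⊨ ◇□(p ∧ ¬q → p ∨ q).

{s, t, u, v, w, x}

s: successors {t}; □(p ∧ ¬q → p ∨ q) there: t:T. ✓
t: successors {u}; □(p ∧ ¬q → p ∨ q) there: u:T. ✓
u: successors {v}; □(p ∧ ¬q → p ∨ q) there: v:T. ✓
v: successors {w}; □(p ∧ ¬q → p ∨ q) there: w:T. ✓
w: successors {x}; □(p ∧ ¬q → p ∨ q) there: x:T. ✓
x: successors {y}; □(p ∧ ¬q → p ∨ q) there: y:T. ✓
y: no successors, so ◇□(p ∧ ¬q → p ∨ q) fails. ✗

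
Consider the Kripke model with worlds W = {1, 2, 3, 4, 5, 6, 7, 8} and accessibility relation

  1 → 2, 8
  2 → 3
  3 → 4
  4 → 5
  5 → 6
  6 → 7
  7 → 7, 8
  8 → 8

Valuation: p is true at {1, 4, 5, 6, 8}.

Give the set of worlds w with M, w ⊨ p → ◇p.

1: p is T, ◇p is T. ✓
2: p is F, ◇p is F. ✓
3: p is F, ◇p is T. ✓
4: p is T, ◇p is T. ✓
5: p is T, ◇p is T. ✓
6: p is T, ◇p is F. ✗
7: p is F, ◇p is T. ✓
8: p is T, ◇p is T. ✓

{1, 2, 3, 4, 5, 7, 8}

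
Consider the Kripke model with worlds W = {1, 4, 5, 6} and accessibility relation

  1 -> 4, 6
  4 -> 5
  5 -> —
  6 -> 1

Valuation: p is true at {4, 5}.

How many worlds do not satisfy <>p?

2

1: successors {4, 6}; p there: 4:T, 6:F. ✓
4: successors {5}; p there: 5:T. ✓
5: no successors, so <>p fails. ✗
6: successors {1}; p there: 1:F. ✗
Satisfying worlds: {1, 4}.
So <>p fails at the other 2 worlds.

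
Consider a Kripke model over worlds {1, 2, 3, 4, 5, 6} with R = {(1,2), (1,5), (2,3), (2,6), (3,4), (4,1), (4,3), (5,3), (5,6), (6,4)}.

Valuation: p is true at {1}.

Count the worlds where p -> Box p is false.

1

1: p is T, Box p is F. ✗
2: p is F, Box p is F. ✓
3: p is F, Box p is F. ✓
4: p is F, Box p is F. ✓
5: p is F, Box p is F. ✓
6: p is F, Box p is F. ✓
Satisfying worlds: {2, 3, 4, 5, 6}.
So p -> Box p fails at the other 1 world.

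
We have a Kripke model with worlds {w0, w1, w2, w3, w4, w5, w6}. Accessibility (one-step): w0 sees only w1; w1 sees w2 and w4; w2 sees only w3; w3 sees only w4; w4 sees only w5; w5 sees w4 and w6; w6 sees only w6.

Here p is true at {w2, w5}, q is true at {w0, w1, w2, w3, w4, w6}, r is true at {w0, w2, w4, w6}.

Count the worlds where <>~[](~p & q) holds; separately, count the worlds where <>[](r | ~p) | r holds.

For <>~[](~p & q):
w0: successors {w1}; ~[](~p & q) there: w1:T. ✓
w1: successors {w2, w4}; ~[](~p & q) there: w2:F, w4:T. ✓
w2: successors {w3}; ~[](~p & q) there: w3:F. ✗
w3: successors {w4}; ~[](~p & q) there: w4:T. ✓
w4: successors {w5}; ~[](~p & q) there: w5:F. ✗
w5: successors {w4, w6}; ~[](~p & q) there: w4:T, w6:F. ✓
w6: successors {w6}; ~[](~p & q) there: w6:F. ✗
— 4 worlds.
For <>[](r | ~p) | r:
w0: <>[](r | ~p) is T, r is T. ✓
w1: <>[](r | ~p) is T, r is F. ✓
w2: <>[](r | ~p) is T, r is T. ✓
w3: <>[](r | ~p) is F, r is F. ✗
w4: <>[](r | ~p) is T, r is T. ✓
w5: <>[](r | ~p) is T, r is F. ✓
w6: <>[](r | ~p) is T, r is T. ✓
— 6 worlds.

4 and 6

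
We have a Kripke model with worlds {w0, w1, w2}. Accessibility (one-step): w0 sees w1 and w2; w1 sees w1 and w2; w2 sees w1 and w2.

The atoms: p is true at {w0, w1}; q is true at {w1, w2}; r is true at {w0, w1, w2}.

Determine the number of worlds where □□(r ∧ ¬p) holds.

0

w0: successors {w1, w2}; □(r ∧ ¬p) there: w1:F, w2:F. ✗
w1: successors {w1, w2}; □(r ∧ ¬p) there: w1:F, w2:F. ✗
w2: successors {w1, w2}; □(r ∧ ¬p) there: w1:F, w2:F. ✗
Satisfying worlds: ∅.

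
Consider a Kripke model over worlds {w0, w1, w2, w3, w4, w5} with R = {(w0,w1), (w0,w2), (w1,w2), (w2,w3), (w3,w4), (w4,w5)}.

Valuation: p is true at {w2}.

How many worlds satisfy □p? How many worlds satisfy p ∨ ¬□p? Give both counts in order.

For □p:
w0: successors {w1, w2}; p there: w1:F, w2:T. ✗
w1: successors {w2}; p there: w2:T. ✓
w2: successors {w3}; p there: w3:F. ✗
w3: successors {w4}; p there: w4:F. ✗
w4: successors {w5}; p there: w5:F. ✗
w5: no successors, so □p holds vacuously. ✓
— 2 worlds.
For p ∨ ¬□p:
w0: p is F, ¬□p is T. ✓
w1: p is F, ¬□p is F. ✗
w2: p is T, ¬□p is T. ✓
w3: p is F, ¬□p is T. ✓
w4: p is F, ¬□p is T. ✓
w5: p is F, ¬□p is F. ✗
— 4 worlds.

2 and 4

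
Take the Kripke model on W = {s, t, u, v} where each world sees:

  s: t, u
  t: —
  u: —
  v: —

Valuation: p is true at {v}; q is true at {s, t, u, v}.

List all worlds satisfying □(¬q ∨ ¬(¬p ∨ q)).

{t, u, v}

s: successors {t, u}; ¬q ∨ ¬(¬p ∨ q) there: t:F, u:F. ✗
t: no successors, so □(¬q ∨ ¬(¬p ∨ q)) holds vacuously. ✓
u: no successors, so □(¬q ∨ ¬(¬p ∨ q)) holds vacuously. ✓
v: no successors, so □(¬q ∨ ¬(¬p ∨ q)) holds vacuously. ✓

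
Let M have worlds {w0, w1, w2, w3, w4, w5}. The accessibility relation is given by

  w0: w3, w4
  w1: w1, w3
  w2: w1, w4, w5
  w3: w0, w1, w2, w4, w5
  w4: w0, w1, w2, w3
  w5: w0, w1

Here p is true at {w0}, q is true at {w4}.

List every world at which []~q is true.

w0: successors {w3, w4}; ~q there: w3:T, w4:F. ✗
w1: successors {w1, w3}; ~q there: w1:T, w3:T. ✓
w2: successors {w1, w4, w5}; ~q there: w1:T, w4:F, w5:T. ✗
w3: successors {w0, w1, w2, w4, w5}; ~q there: w0:T, w1:T, w2:T, w4:F, w5:T. ✗
w4: successors {w0, w1, w2, w3}; ~q there: w0:T, w1:T, w2:T, w3:T. ✓
w5: successors {w0, w1}; ~q there: w0:T, w1:T. ✓

{w1, w4, w5}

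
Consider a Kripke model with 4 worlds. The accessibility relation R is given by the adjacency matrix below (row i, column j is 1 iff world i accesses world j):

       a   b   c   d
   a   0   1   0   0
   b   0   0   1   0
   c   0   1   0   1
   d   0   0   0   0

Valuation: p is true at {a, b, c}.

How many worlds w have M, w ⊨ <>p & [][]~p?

a: <>p is T, [][]~p is F. ✗
b: <>p is T, [][]~p is F. ✗
c: <>p is T, [][]~p is F. ✗
d: <>p is F, [][]~p is T. ✗
Satisfying worlds: ∅.

0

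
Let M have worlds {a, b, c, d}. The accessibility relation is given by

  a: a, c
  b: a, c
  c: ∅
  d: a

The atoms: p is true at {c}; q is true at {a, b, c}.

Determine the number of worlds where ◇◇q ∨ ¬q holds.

3

a: ◇◇q is T, ¬q is F. ✓
b: ◇◇q is T, ¬q is F. ✓
c: ◇◇q is F, ¬q is F. ✗
d: ◇◇q is T, ¬q is T. ✓
Satisfying worlds: {a, b, d}.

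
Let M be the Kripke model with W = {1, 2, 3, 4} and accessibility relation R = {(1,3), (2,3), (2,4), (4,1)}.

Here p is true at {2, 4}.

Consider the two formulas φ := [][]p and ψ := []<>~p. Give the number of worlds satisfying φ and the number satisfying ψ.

2 and 2

For [][]p:
1: successors {3}; []p there: 3:T. ✓
2: successors {3, 4}; []p there: 3:T, 4:F. ✗
3: no successors, so [][]p holds vacuously. ✓
4: successors {1}; []p there: 1:F. ✗
— 2 worlds.
For []<>~p:
1: successors {3}; <>~p there: 3:F. ✗
2: successors {3, 4}; <>~p there: 3:F, 4:T. ✗
3: no successors, so []<>~p holds vacuously. ✓
4: successors {1}; <>~p there: 1:T. ✓
— 2 worlds.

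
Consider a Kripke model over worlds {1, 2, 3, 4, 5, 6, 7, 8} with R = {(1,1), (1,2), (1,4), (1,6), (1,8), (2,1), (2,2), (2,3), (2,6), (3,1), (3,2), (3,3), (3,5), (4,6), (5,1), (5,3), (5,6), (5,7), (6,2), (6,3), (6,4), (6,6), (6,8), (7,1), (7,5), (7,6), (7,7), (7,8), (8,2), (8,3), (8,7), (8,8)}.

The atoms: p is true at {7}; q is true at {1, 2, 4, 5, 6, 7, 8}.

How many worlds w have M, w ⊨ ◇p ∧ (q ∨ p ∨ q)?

1: ◇p is F, q ∨ p ∨ q is T. ✗
2: ◇p is F, q ∨ p ∨ q is T. ✗
3: ◇p is F, q ∨ p ∨ q is F. ✗
4: ◇p is F, q ∨ p ∨ q is T. ✗
5: ◇p is T, q ∨ p ∨ q is T. ✓
6: ◇p is F, q ∨ p ∨ q is T. ✗
7: ◇p is T, q ∨ p ∨ q is T. ✓
8: ◇p is T, q ∨ p ∨ q is T. ✓
Satisfying worlds: {5, 7, 8}.

3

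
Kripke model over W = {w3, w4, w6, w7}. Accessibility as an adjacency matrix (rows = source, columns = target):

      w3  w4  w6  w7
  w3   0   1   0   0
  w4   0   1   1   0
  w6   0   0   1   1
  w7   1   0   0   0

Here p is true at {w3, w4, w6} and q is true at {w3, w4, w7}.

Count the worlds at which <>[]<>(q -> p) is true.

4

w3: successors {w4}; []<>(q -> p) there: w4:T. ✓
w4: successors {w4, w6}; []<>(q -> p) there: w4:T, w6:T. ✓
w6: successors {w6, w7}; []<>(q -> p) there: w6:T, w7:T. ✓
w7: successors {w3}; []<>(q -> p) there: w3:T. ✓
Satisfying worlds: {w3, w4, w6, w7}.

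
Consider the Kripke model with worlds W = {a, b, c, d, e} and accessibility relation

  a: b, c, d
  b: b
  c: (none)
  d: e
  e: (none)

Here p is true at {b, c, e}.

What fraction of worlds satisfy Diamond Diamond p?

2/5

a: successors {b, c, d}; Diamond p there: b:T, c:F, d:T. ✓
b: successors {b}; Diamond p there: b:T. ✓
c: no successors, so Diamond Diamond p fails. ✗
d: successors {e}; Diamond p there: e:F. ✗
e: no successors, so Diamond Diamond p fails. ✗
That's 2 of 5 worlds, so 2/5.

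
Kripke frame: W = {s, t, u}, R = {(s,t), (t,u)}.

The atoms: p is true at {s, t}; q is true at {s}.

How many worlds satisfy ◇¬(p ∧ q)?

s: successors {t}; ¬(p ∧ q) there: t:T. ✓
t: successors {u}; ¬(p ∧ q) there: u:T. ✓
u: no successors, so ◇¬(p ∧ q) fails. ✗
Satisfying worlds: {s, t}.

2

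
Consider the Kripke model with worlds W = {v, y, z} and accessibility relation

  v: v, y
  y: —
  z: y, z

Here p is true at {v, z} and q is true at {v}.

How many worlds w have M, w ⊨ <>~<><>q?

2

v: successors {v, y}; ~<><>q there: v:F, y:T. ✓
y: no successors, so <>~<><>q fails. ✗
z: successors {y, z}; ~<><>q there: y:T, z:T. ✓
Satisfying worlds: {v, z}.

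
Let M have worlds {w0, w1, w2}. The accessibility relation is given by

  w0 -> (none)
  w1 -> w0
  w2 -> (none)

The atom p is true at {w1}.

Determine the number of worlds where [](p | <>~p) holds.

2

w0: no successors, so [](p | <>~p) holds vacuously. ✓
w1: successors {w0}; p | <>~p there: w0:F. ✗
w2: no successors, so [](p | <>~p) holds vacuously. ✓
Satisfying worlds: {w0, w2}.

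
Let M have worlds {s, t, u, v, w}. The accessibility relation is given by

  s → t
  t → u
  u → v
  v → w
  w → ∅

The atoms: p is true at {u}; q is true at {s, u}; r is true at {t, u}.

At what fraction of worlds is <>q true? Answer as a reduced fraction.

s: successors {t}; q there: t:F. ✗
t: successors {u}; q there: u:T. ✓
u: successors {v}; q there: v:F. ✗
v: successors {w}; q there: w:F. ✗
w: no successors, so <>q fails. ✗
That's 1 of 5 worlds, so 1/5.

1/5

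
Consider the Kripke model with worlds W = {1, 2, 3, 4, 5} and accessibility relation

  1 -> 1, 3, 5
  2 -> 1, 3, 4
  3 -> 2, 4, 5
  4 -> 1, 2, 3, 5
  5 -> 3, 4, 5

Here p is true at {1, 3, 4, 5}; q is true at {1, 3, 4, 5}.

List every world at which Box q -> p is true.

{1, 3, 4, 5}

1: Box q is T, p is T. ✓
2: Box q is T, p is F. ✗
3: Box q is F, p is T. ✓
4: Box q is F, p is T. ✓
5: Box q is T, p is T. ✓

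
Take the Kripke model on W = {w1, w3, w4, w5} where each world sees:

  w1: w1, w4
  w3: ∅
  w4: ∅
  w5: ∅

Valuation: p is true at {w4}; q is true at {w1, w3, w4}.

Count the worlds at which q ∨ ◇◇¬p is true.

3

w1: q is T, ◇◇¬p is T. ✓
w3: q is T, ◇◇¬p is F. ✓
w4: q is T, ◇◇¬p is F. ✓
w5: q is F, ◇◇¬p is F. ✗
Satisfying worlds: {w1, w3, w4}.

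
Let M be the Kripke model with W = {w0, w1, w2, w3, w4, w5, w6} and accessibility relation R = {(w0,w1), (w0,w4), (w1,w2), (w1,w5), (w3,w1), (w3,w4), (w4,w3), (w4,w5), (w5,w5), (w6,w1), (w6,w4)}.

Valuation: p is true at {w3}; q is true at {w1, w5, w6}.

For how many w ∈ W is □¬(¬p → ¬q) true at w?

w0: successors {w1, w4}; ¬(¬p → ¬q) there: w1:T, w4:F. ✗
w1: successors {w2, w5}; ¬(¬p → ¬q) there: w2:F, w5:T. ✗
w2: no successors, so □¬(¬p → ¬q) holds vacuously. ✓
w3: successors {w1, w4}; ¬(¬p → ¬q) there: w1:T, w4:F. ✗
w4: successors {w3, w5}; ¬(¬p → ¬q) there: w3:F, w5:T. ✗
w5: successors {w5}; ¬(¬p → ¬q) there: w5:T. ✓
w6: successors {w1, w4}; ¬(¬p → ¬q) there: w1:T, w4:F. ✗
Satisfying worlds: {w2, w5}.

2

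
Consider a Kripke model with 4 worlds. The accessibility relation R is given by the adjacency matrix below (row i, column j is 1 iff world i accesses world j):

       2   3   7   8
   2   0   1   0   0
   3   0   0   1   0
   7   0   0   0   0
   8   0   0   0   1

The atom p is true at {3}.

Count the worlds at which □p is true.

2: successors {3}; p there: 3:T. ✓
3: successors {7}; p there: 7:F. ✗
7: no successors, so □p holds vacuously. ✓
8: successors {8}; p there: 8:F. ✗
Satisfying worlds: {2, 7}.

2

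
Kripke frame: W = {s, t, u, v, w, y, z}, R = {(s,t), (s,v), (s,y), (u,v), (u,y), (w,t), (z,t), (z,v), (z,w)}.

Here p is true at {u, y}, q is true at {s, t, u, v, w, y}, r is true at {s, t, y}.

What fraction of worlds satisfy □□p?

s: successors {t, v, y}; □p there: t:T, v:T, y:T. ✓
t: no successors, so □□p holds vacuously. ✓
u: successors {v, y}; □p there: v:T, y:T. ✓
v: no successors, so □□p holds vacuously. ✓
w: successors {t}; □p there: t:T. ✓
y: no successors, so □□p holds vacuously. ✓
z: successors {t, v, w}; □p there: t:T, v:T, w:F. ✗
That's 6 of 7 worlds, so 6/7.

6/7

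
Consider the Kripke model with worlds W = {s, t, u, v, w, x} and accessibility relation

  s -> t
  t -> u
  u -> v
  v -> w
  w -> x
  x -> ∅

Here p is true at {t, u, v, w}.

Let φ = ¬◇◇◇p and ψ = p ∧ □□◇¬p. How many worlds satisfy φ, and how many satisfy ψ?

For ¬◇◇◇p:
s: ◇◇◇p is T. ✗
t: ◇◇◇p is T. ✗
u: ◇◇◇p is F. ✓
v: ◇◇◇p is F. ✓
w: ◇◇◇p is F. ✓
x: ◇◇◇p is F. ✓
— 4 worlds.
For p ∧ □□◇¬p:
s: p is F, □□◇¬p is F. ✗
t: p is T, □□◇¬p is F. ✗
u: p is T, □□◇¬p is T. ✓
v: p is T, □□◇¬p is F. ✗
w: p is T, □□◇¬p is T. ✓
x: p is F, □□◇¬p is T. ✗
— 2 worlds.

4 and 2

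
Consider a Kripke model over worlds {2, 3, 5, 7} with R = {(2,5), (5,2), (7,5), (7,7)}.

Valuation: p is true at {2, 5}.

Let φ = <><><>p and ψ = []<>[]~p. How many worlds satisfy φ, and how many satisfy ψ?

3 and 1

For <><><>p:
2: successors {5}; <><>p there: 5:T. ✓
3: no successors, so <><><>p fails. ✗
5: successors {2}; <><>p there: 2:T. ✓
7: successors {5, 7}; <><>p there: 5:T, 7:T. ✓
— 3 worlds.
For []<>[]~p:
2: successors {5}; <>[]~p there: 5:F. ✗
3: no successors, so []<>[]~p holds vacuously. ✓
5: successors {2}; <>[]~p there: 2:F. ✗
7: successors {5, 7}; <>[]~p there: 5:F, 7:F. ✗
— 1 world.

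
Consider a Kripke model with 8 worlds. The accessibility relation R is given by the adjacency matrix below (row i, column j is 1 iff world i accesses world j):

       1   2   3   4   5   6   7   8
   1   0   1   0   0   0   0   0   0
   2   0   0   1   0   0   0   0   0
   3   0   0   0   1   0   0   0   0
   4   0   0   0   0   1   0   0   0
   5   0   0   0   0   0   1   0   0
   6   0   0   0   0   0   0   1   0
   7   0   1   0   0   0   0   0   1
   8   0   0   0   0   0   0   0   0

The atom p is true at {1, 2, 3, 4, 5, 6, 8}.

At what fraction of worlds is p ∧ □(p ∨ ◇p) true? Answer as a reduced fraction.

7/8

1: p is T, □(p ∨ ◇p) is T. ✓
2: p is T, □(p ∨ ◇p) is T. ✓
3: p is T, □(p ∨ ◇p) is T. ✓
4: p is T, □(p ∨ ◇p) is T. ✓
5: p is T, □(p ∨ ◇p) is T. ✓
6: p is T, □(p ∨ ◇p) is T. ✓
7: p is F, □(p ∨ ◇p) is T. ✗
8: p is T, □(p ∨ ◇p) is T. ✓
That's 7 of 8 worlds, so 7/8.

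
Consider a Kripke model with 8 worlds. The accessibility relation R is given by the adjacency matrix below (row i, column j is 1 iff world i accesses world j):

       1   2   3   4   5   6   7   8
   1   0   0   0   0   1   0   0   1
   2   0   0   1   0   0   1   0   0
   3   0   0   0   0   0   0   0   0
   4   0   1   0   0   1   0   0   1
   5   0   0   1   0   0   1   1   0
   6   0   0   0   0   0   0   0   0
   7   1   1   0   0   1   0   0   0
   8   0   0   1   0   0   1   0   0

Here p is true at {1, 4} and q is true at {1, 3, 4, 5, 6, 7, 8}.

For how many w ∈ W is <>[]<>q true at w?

1: successors {5, 8}; []<>q there: 5:F, 8:F. ✗
2: successors {3, 6}; []<>q there: 3:T, 6:T. ✓
3: no successors, so <>[]<>q fails. ✗
4: successors {2, 5, 8}; []<>q there: 2:F, 5:F, 8:F. ✗
5: successors {3, 6, 7}; []<>q there: 3:T, 6:T, 7:T. ✓
6: no successors, so <>[]<>q fails. ✗
7: successors {1, 2, 5}; []<>q there: 1:T, 2:F, 5:F. ✓
8: successors {3, 6}; []<>q there: 3:T, 6:T. ✓
Satisfying worlds: {2, 5, 7, 8}.

4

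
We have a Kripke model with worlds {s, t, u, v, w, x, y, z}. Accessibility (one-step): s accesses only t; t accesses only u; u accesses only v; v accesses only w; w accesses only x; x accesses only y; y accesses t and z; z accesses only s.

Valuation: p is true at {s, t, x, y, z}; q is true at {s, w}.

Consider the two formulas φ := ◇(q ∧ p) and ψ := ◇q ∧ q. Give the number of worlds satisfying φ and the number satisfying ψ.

For ◇(q ∧ p):
s: successors {t}; q ∧ p there: t:F. ✗
t: successors {u}; q ∧ p there: u:F. ✗
u: successors {v}; q ∧ p there: v:F. ✗
v: successors {w}; q ∧ p there: w:F. ✗
w: successors {x}; q ∧ p there: x:F. ✗
x: successors {y}; q ∧ p there: y:F. ✗
y: successors {t, z}; q ∧ p there: t:F, z:F. ✗
z: successors {s}; q ∧ p there: s:T. ✓
— 1 world.
For ◇q ∧ q:
s: ◇q is F, q is T. ✗
t: ◇q is F, q is F. ✗
u: ◇q is F, q is F. ✗
v: ◇q is T, q is F. ✗
w: ◇q is F, q is T. ✗
x: ◇q is F, q is F. ✗
y: ◇q is F, q is F. ✗
z: ◇q is T, q is F. ✗
— 0 worlds.

1 and 0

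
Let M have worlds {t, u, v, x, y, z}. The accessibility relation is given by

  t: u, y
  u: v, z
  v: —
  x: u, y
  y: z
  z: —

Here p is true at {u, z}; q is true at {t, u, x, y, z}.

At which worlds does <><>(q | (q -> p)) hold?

t: successors {u, y}; <>(q | (q -> p)) there: u:T, y:T. ✓
u: successors {v, z}; <>(q | (q -> p)) there: v:F, z:F. ✗
v: no successors, so <><>(q | (q -> p)) fails. ✗
x: successors {u, y}; <>(q | (q -> p)) there: u:T, y:T. ✓
y: successors {z}; <>(q | (q -> p)) there: z:F. ✗
z: no successors, so <><>(q | (q -> p)) fails. ✗

{t, x}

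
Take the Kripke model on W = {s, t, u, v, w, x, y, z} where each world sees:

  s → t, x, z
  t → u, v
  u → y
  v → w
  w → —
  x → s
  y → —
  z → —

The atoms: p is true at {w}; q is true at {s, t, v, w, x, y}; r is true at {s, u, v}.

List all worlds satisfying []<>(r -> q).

s: successors {t, x, z}; <>(r -> q) there: t:T, x:T, z:F. ✗
t: successors {u, v}; <>(r -> q) there: u:T, v:T. ✓
u: successors {y}; <>(r -> q) there: y:F. ✗
v: successors {w}; <>(r -> q) there: w:F. ✗
w: no successors, so []<>(r -> q) holds vacuously. ✓
x: successors {s}; <>(r -> q) there: s:T. ✓
y: no successors, so []<>(r -> q) holds vacuously. ✓
z: no successors, so []<>(r -> q) holds vacuously. ✓

{t, w, x, y, z}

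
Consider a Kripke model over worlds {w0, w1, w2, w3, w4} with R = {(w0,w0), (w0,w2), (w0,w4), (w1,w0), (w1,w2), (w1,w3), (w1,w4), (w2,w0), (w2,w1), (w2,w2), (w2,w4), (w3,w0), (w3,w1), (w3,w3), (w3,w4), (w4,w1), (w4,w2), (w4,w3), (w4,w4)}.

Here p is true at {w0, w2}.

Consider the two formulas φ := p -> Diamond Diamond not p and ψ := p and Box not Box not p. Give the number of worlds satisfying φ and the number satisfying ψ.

5 and 2

For p -> Diamond Diamond not p:
w0: p is T, Diamond Diamond not p is T. ✓
w1: p is F, Diamond Diamond not p is T. ✓
w2: p is T, Diamond Diamond not p is T. ✓
w3: p is F, Diamond Diamond not p is T. ✓
w4: p is F, Diamond Diamond not p is T. ✓
— 5 worlds.
For p and Box not Box not p:
w0: p is T, Box not Box not p is T. ✓
w1: p is F, Box not Box not p is T. ✗
w2: p is T, Box not Box not p is T. ✓
w3: p is F, Box not Box not p is T. ✗
w4: p is F, Box not Box not p is T. ✗
— 2 worlds.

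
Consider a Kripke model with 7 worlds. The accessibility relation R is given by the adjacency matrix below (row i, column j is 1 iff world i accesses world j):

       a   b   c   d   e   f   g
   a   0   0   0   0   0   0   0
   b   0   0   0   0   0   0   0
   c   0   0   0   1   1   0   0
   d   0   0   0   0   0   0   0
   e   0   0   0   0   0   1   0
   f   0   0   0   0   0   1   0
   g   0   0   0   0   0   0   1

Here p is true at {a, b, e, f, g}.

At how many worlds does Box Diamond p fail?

a: no successors, so Box Diamond p holds vacuously. ✓
b: no successors, so Box Diamond p holds vacuously. ✓
c: successors {d, e}; Diamond p there: d:F, e:T. ✗
d: no successors, so Box Diamond p holds vacuously. ✓
e: successors {f}; Diamond p there: f:T. ✓
f: successors {f}; Diamond p there: f:T. ✓
g: successors {g}; Diamond p there: g:T. ✓
Satisfying worlds: {a, b, d, e, f, g}.
So Box Diamond p fails at the other 1 world.

1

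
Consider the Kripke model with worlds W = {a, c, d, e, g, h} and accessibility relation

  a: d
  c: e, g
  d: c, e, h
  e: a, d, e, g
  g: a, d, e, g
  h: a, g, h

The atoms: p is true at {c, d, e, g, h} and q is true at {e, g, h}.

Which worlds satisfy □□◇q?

a: successors {d}; □◇q there: d:T. ✓
c: successors {e, g}; □◇q there: e:F, g:F. ✗
d: successors {c, e, h}; □◇q there: c:T, e:F, h:F. ✗
e: successors {a, d, e, g}; □◇q there: a:T, d:T, e:F, g:F. ✗
g: successors {a, d, e, g}; □◇q there: a:T, d:T, e:F, g:F. ✗
h: successors {a, g, h}; □◇q there: a:T, g:F, h:F. ✗

{a}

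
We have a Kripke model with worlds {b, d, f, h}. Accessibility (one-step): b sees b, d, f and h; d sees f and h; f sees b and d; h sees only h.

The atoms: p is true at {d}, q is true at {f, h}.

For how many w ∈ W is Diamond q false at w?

b: successors {b, d, f, h}; q there: b:F, d:F, f:T, h:T. ✓
d: successors {f, h}; q there: f:T, h:T. ✓
f: successors {b, d}; q there: b:F, d:F. ✗
h: successors {h}; q there: h:T. ✓
Satisfying worlds: {b, d, h}.
So Diamond q fails at the other 1 world.

1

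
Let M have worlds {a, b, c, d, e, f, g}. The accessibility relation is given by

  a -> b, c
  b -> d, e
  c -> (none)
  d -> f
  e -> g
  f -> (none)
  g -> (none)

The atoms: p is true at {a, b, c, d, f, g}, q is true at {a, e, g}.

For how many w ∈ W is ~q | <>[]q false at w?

1

a: ~q is F, <>[]q is T. ✓
b: ~q is T, <>[]q is T. ✓
c: ~q is T, <>[]q is F. ✓
d: ~q is T, <>[]q is T. ✓
e: ~q is F, <>[]q is T. ✓
f: ~q is T, <>[]q is F. ✓
g: ~q is F, <>[]q is F. ✗
Satisfying worlds: {a, b, c, d, e, f}.
So ~q | <>[]q fails at the other 1 world.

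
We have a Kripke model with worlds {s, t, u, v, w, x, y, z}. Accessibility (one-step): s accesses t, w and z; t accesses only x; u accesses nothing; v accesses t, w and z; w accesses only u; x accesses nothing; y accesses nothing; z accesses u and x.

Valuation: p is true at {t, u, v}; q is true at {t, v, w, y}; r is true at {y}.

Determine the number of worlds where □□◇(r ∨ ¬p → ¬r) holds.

6

s: successors {t, w, z}; □◇(r ∨ ¬p → ¬r) there: t:F, w:F, z:F. ✗
t: successors {x}; □◇(r ∨ ¬p → ¬r) there: x:T. ✓
u: no successors, so □□◇(r ∨ ¬p → ¬r) holds vacuously. ✓
v: successors {t, w, z}; □◇(r ∨ ¬p → ¬r) there: t:F, w:F, z:F. ✗
w: successors {u}; □◇(r ∨ ¬p → ¬r) there: u:T. ✓
x: no successors, so □□◇(r ∨ ¬p → ¬r) holds vacuously. ✓
y: no successors, so □□◇(r ∨ ¬p → ¬r) holds vacuously. ✓
z: successors {u, x}; □◇(r ∨ ¬p → ¬r) there: u:T, x:T. ✓
Satisfying worlds: {t, u, w, x, y, z}.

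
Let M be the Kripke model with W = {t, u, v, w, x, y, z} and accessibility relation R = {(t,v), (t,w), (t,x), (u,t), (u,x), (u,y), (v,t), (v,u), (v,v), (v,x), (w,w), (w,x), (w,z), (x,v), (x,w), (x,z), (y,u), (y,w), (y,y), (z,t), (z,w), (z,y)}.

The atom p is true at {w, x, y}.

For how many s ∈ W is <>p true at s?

7

t: successors {v, w, x}; p there: v:F, w:T, x:T. ✓
u: successors {t, x, y}; p there: t:F, x:T, y:T. ✓
v: successors {t, u, v, x}; p there: t:F, u:F, v:F, x:T. ✓
w: successors {w, x, z}; p there: w:T, x:T, z:F. ✓
x: successors {v, w, z}; p there: v:F, w:T, z:F. ✓
y: successors {u, w, y}; p there: u:F, w:T, y:T. ✓
z: successors {t, w, y}; p there: t:F, w:T, y:T. ✓
Satisfying worlds: {t, u, v, w, x, y, z}.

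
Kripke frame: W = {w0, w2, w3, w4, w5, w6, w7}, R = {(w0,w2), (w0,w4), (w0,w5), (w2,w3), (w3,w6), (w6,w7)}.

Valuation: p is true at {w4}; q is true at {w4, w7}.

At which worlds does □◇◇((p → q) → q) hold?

{w2, w4, w5, w7}

w0: successors {w2, w4, w5}; ◇◇((p → q) → q) there: w2:F, w4:F, w5:F. ✗
w2: successors {w3}; ◇◇((p → q) → q) there: w3:T. ✓
w3: successors {w6}; ◇◇((p → q) → q) there: w6:F. ✗
w4: no successors, so □◇◇((p → q) → q) holds vacuously. ✓
w5: no successors, so □◇◇((p → q) → q) holds vacuously. ✓
w6: successors {w7}; ◇◇((p → q) → q) there: w7:F. ✗
w7: no successors, so □◇◇((p → q) → q) holds vacuously. ✓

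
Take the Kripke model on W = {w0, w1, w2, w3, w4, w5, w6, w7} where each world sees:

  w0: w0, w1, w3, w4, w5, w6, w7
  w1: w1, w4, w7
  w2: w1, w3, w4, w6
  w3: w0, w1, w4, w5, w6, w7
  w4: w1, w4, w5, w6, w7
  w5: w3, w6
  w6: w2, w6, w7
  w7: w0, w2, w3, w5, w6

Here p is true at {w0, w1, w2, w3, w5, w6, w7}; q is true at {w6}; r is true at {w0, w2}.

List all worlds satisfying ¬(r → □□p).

w0: r → □□p is F. ✓
w1: r → □□p is T. ✗
w2: r → □□p is F. ✓
w3: r → □□p is T. ✗
w4: r → □□p is T. ✗
w5: r → □□p is T. ✗
w6: r → □□p is T. ✗
w7: r → □□p is T. ✗

{w0, w2}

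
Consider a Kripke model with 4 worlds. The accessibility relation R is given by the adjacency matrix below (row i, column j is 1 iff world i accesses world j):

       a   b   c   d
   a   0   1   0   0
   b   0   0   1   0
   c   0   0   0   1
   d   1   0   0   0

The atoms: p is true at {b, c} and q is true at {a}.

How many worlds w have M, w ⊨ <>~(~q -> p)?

a: successors {b}; ~(~q -> p) there: b:F. ✗
b: successors {c}; ~(~q -> p) there: c:F. ✗
c: successors {d}; ~(~q -> p) there: d:T. ✓
d: successors {a}; ~(~q -> p) there: a:F. ✗
Satisfying worlds: {c}.

1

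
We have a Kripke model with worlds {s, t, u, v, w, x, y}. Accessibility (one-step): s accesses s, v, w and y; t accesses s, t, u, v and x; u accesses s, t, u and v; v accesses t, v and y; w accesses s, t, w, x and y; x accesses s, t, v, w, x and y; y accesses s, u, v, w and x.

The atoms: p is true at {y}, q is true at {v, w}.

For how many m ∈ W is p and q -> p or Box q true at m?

s: p and q is F, p or Box q is F. ✓
t: p and q is F, p or Box q is F. ✓
u: p and q is F, p or Box q is F. ✓
v: p and q is F, p or Box q is F. ✓
w: p and q is F, p or Box q is F. ✓
x: p and q is F, p or Box q is F. ✓
y: p and q is F, p or Box q is T. ✓
Satisfying worlds: {s, t, u, v, w, x, y}.

7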